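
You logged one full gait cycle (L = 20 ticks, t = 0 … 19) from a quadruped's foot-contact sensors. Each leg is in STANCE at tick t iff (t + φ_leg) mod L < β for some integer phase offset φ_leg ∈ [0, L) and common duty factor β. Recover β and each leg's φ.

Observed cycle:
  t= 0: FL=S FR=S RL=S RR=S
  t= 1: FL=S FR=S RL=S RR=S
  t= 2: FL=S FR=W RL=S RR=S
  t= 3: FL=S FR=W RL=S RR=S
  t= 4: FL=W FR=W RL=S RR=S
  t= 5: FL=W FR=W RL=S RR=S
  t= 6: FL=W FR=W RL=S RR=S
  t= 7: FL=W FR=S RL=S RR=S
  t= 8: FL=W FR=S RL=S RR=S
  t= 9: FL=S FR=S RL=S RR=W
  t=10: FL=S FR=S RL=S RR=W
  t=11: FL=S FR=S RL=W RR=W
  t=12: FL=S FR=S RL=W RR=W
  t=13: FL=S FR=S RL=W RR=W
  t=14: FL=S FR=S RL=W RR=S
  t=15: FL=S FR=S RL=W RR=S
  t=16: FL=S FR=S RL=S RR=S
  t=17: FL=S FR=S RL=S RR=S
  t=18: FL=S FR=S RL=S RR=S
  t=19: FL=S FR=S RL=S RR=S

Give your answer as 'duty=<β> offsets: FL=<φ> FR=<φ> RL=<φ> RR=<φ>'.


duty=15 offsets: FL=11 FR=13 RL=4 RR=6

duty β = stance ticks per leg = 15
FL: stance ticks = 15; W→S at t=9 → φ=11
FR: stance ticks = 15; W→S at t=7 → φ=13
RL: stance ticks = 15; W→S at t=16 → φ=4
RR: stance ticks = 15; W→S at t=14 → φ=6


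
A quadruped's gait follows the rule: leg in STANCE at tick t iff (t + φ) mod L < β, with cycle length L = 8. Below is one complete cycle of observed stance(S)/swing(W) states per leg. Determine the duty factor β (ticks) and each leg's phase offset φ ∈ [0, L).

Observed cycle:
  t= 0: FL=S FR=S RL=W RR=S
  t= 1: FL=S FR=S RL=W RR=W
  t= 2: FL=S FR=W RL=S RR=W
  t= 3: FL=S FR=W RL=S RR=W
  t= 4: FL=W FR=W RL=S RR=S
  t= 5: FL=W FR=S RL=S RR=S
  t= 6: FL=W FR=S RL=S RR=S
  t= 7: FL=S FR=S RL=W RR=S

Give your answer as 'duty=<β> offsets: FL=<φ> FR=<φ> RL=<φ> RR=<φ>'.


duty=5 offsets: FL=1 FR=3 RL=6 RR=4

duty β = stance ticks per leg = 5
FL: stance ticks = 5; W→S at t=7 → φ=1
FR: stance ticks = 5; W→S at t=5 → φ=3
RL: stance ticks = 5; W→S at t=2 → φ=6
RR: stance ticks = 5; W→S at t=4 → φ=4


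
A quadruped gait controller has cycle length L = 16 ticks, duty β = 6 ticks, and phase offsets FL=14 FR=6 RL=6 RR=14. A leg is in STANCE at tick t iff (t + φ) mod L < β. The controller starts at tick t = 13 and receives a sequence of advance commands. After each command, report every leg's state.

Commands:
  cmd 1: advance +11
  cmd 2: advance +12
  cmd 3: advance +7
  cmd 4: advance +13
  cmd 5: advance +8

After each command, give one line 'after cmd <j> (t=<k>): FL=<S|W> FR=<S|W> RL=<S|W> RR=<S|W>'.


after cmd 1 (t=24): FL=W FR=W RL=W RR=W
after cmd 2 (t=36): FL=S FR=W RL=W RR=S
after cmd 3 (t=43): FL=W FR=S RL=S RR=W
after cmd 4 (t=56): FL=W FR=W RL=W RR=W
after cmd 5 (t=64): FL=W FR=W RL=W RR=W

start t=13: FL=W FR=S RL=S RR=W
cmd 1: advance +11 → t=24, phase=(6,14,14,6) → FL=W FR=W RL=W RR=W
cmd 2: advance +12 → t=36, phase=(2,10,10,2) → FL=S FR=W RL=W RR=S
cmd 3: advance +7 → t=43, phase=(9,1,1,9) → FL=W FR=S RL=S RR=W
cmd 4: advance +13 → t=56, phase=(6,14,14,6) → FL=W FR=W RL=W RR=W
cmd 5: advance +8 → t=64, phase=(14,6,6,14) → FL=W FR=W RL=W RR=W


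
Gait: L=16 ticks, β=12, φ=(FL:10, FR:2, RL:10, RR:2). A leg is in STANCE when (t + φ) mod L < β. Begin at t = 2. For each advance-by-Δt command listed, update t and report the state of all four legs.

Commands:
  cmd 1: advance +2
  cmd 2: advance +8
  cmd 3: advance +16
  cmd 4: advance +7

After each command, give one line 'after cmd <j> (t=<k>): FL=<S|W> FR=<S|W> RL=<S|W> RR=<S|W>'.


after cmd 1 (t=4): FL=W FR=S RL=W RR=S
after cmd 2 (t=12): FL=S FR=W RL=S RR=W
after cmd 3 (t=28): FL=S FR=W RL=S RR=W
after cmd 4 (t=35): FL=W FR=S RL=W RR=S

start t=2: FL=W FR=S RL=W RR=S
cmd 1: advance +2 → t=4, phase=(14,6,14,6) → FL=W FR=S RL=W RR=S
cmd 2: advance +8 → t=12, phase=(6,14,6,14) → FL=S FR=W RL=S RR=W
cmd 3: advance +16 → t=28, phase=(6,14,6,14) → FL=S FR=W RL=S RR=W
cmd 4: advance +7 → t=35, phase=(13,5,13,5) → FL=W FR=S RL=W RR=S


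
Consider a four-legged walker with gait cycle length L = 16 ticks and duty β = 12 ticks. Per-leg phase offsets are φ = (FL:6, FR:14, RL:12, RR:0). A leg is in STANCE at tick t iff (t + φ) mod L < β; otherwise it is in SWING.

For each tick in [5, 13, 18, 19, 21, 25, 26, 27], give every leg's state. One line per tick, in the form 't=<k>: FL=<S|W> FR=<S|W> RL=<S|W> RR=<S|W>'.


t=5: phase=(11,3,1,5) vs β=12 → FL=S FR=S RL=S RR=S
t=13: phase=(3,11,9,13) vs β=12 → FL=S FR=S RL=S RR=W
t=18: phase=(8,0,14,2) vs β=12 → FL=S FR=S RL=W RR=S
t=19: phase=(9,1,15,3) vs β=12 → FL=S FR=S RL=W RR=S
t=21: phase=(11,3,1,5) vs β=12 → FL=S FR=S RL=S RR=S
t=25: phase=(15,7,5,9) vs β=12 → FL=W FR=S RL=S RR=S
t=26: phase=(0,8,6,10) vs β=12 → FL=S FR=S RL=S RR=S
t=27: phase=(1,9,7,11) vs β=12 → FL=S FR=S RL=S RR=S

t=5: FL=S FR=S RL=S RR=S
t=13: FL=S FR=S RL=S RR=W
t=18: FL=S FR=S RL=W RR=S
t=19: FL=S FR=S RL=W RR=S
t=21: FL=S FR=S RL=S RR=S
t=25: FL=W FR=S RL=S RR=S
t=26: FL=S FR=S RL=S RR=S
t=27: FL=S FR=S RL=S RR=S


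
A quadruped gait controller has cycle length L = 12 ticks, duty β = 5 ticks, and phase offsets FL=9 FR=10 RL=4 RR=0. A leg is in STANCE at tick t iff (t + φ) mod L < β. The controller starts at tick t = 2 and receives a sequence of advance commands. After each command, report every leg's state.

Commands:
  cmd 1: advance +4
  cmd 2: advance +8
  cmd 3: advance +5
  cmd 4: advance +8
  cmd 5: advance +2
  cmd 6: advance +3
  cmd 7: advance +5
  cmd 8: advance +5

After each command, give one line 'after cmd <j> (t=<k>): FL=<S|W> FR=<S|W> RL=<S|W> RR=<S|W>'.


after cmd 1 (t=6): FL=S FR=S RL=W RR=W
after cmd 2 (t=14): FL=W FR=S RL=W RR=S
after cmd 3 (t=19): FL=S FR=W RL=W RR=W
after cmd 4 (t=27): FL=S FR=S RL=W RR=S
after cmd 5 (t=29): FL=S FR=S RL=W RR=W
after cmd 6 (t=32): FL=W FR=W RL=S RR=W
after cmd 7 (t=37): FL=W FR=W RL=W RR=S
after cmd 8 (t=42): FL=S FR=S RL=W RR=W

start t=2: FL=W FR=S RL=W RR=S
cmd 1: advance +4 → t=6, phase=(3,4,10,6) → FL=S FR=S RL=W RR=W
cmd 2: advance +8 → t=14, phase=(11,0,6,2) → FL=W FR=S RL=W RR=S
cmd 3: advance +5 → t=19, phase=(4,5,11,7) → FL=S FR=W RL=W RR=W
cmd 4: advance +8 → t=27, phase=(0,1,7,3) → FL=S FR=S RL=W RR=S
cmd 5: advance +2 → t=29, phase=(2,3,9,5) → FL=S FR=S RL=W RR=W
cmd 6: advance +3 → t=32, phase=(5,6,0,8) → FL=W FR=W RL=S RR=W
cmd 7: advance +5 → t=37, phase=(10,11,5,1) → FL=W FR=W RL=W RR=S
cmd 8: advance +5 → t=42, phase=(3,4,10,6) → FL=S FR=S RL=W RR=W


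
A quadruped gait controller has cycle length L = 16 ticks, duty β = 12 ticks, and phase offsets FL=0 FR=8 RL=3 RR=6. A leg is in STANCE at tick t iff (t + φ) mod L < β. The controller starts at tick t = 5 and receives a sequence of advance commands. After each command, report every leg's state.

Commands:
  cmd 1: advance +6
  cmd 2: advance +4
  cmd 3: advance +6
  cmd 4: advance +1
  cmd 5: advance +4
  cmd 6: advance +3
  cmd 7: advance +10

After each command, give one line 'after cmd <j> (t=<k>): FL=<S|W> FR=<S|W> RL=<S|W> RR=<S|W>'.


after cmd 1 (t=11): FL=S FR=S RL=W RR=S
after cmd 2 (t=15): FL=W FR=S RL=S RR=S
after cmd 3 (t=21): FL=S FR=W RL=S RR=S
after cmd 4 (t=22): FL=S FR=W RL=S RR=W
after cmd 5 (t=26): FL=S FR=S RL=W RR=S
after cmd 6 (t=29): FL=W FR=S RL=S RR=S
after cmd 7 (t=39): FL=S FR=W RL=S RR=W

start t=5: FL=S FR=W RL=S RR=S
cmd 1: advance +6 → t=11, phase=(11,3,14,1) → FL=S FR=S RL=W RR=S
cmd 2: advance +4 → t=15, phase=(15,7,2,5) → FL=W FR=S RL=S RR=S
cmd 3: advance +6 → t=21, phase=(5,13,8,11) → FL=S FR=W RL=S RR=S
cmd 4: advance +1 → t=22, phase=(6,14,9,12) → FL=S FR=W RL=S RR=W
cmd 5: advance +4 → t=26, phase=(10,2,13,0) → FL=S FR=S RL=W RR=S
cmd 6: advance +3 → t=29, phase=(13,5,0,3) → FL=W FR=S RL=S RR=S
cmd 7: advance +10 → t=39, phase=(7,15,10,13) → FL=S FR=W RL=S RR=W


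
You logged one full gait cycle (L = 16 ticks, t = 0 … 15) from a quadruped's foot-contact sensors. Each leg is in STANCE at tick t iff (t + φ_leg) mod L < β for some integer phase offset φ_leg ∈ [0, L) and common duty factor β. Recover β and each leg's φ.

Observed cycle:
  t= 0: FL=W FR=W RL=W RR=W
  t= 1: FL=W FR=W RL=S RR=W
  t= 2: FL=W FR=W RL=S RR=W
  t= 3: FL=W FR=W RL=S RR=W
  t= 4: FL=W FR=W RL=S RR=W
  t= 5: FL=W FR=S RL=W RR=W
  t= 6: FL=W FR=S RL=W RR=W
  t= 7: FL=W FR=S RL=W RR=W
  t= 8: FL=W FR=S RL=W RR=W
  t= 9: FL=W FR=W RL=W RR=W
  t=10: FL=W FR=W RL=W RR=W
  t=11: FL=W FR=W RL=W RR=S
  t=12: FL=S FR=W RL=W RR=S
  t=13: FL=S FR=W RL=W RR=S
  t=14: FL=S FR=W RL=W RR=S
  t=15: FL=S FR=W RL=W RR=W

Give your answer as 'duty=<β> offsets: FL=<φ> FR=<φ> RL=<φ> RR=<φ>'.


duty β = stance ticks per leg = 4
FL: stance ticks = 4; W→S at t=12 → φ=4
FR: stance ticks = 4; W→S at t=5 → φ=11
RL: stance ticks = 4; W→S at t=1 → φ=15
RR: stance ticks = 4; W→S at t=11 → φ=5

duty=4 offsets: FL=4 FR=11 RL=15 RR=5


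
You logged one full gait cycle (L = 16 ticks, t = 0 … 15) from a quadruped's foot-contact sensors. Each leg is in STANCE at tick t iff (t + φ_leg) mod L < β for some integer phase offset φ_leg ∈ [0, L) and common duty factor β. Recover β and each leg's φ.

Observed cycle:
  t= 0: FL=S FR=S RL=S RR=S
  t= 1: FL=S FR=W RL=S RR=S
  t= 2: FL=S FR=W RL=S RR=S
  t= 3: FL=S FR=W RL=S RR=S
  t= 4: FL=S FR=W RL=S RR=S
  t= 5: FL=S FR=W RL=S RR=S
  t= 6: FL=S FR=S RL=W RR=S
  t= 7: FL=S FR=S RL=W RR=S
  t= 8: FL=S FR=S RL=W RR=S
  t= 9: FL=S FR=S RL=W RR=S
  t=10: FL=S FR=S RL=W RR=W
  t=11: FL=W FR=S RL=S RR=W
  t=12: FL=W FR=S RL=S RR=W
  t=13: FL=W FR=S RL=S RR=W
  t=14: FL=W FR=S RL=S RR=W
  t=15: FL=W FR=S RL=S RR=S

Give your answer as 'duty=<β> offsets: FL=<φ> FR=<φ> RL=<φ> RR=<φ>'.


duty β = stance ticks per leg = 11
FL: stance ticks = 11; W→S at t=0 → φ=0
FR: stance ticks = 11; W→S at t=6 → φ=10
RL: stance ticks = 11; W→S at t=11 → φ=5
RR: stance ticks = 11; W→S at t=15 → φ=1

duty=11 offsets: FL=0 FR=10 RL=5 RR=1


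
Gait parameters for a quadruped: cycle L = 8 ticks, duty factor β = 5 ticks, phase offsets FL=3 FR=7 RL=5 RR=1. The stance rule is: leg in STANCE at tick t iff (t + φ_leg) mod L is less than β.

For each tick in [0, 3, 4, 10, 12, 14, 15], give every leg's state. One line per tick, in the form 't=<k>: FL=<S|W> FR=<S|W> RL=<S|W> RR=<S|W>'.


t=0: phase=(3,7,5,1) vs β=5 → FL=S FR=W RL=W RR=S
t=3: phase=(6,2,0,4) vs β=5 → FL=W FR=S RL=S RR=S
t=4: phase=(7,3,1,5) vs β=5 → FL=W FR=S RL=S RR=W
t=10: phase=(5,1,7,3) vs β=5 → FL=W FR=S RL=W RR=S
t=12: phase=(7,3,1,5) vs β=5 → FL=W FR=S RL=S RR=W
t=14: phase=(1,5,3,7) vs β=5 → FL=S FR=W RL=S RR=W
t=15: phase=(2,6,4,0) vs β=5 → FL=S FR=W RL=S RR=S

t=0: FL=S FR=W RL=W RR=S
t=3: FL=W FR=S RL=S RR=S
t=4: FL=W FR=S RL=S RR=W
t=10: FL=W FR=S RL=W RR=S
t=12: FL=W FR=S RL=S RR=W
t=14: FL=S FR=W RL=S RR=W
t=15: FL=S FR=W RL=S RR=S


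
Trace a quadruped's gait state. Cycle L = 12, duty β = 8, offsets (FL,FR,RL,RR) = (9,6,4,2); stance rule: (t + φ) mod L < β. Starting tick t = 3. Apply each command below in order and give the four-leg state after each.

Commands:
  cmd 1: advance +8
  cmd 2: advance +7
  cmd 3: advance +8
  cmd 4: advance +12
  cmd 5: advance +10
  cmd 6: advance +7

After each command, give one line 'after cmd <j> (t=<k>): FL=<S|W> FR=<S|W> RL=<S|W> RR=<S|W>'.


after cmd 1 (t=11): FL=W FR=S RL=S RR=S
after cmd 2 (t=18): FL=S FR=S RL=W RR=W
after cmd 3 (t=26): FL=W FR=W RL=S RR=S
after cmd 4 (t=38): FL=W FR=W RL=S RR=S
after cmd 5 (t=48): FL=W FR=S RL=S RR=S
after cmd 6 (t=55): FL=S FR=S RL=W RR=W

start t=3: FL=S FR=W RL=S RR=S
cmd 1: advance +8 → t=11, phase=(8,5,3,1) → FL=W FR=S RL=S RR=S
cmd 2: advance +7 → t=18, phase=(3,0,10,8) → FL=S FR=S RL=W RR=W
cmd 3: advance +8 → t=26, phase=(11,8,6,4) → FL=W FR=W RL=S RR=S
cmd 4: advance +12 → t=38, phase=(11,8,6,4) → FL=W FR=W RL=S RR=S
cmd 5: advance +10 → t=48, phase=(9,6,4,2) → FL=W FR=S RL=S RR=S
cmd 6: advance +7 → t=55, phase=(4,1,11,9) → FL=S FR=S RL=W RR=W


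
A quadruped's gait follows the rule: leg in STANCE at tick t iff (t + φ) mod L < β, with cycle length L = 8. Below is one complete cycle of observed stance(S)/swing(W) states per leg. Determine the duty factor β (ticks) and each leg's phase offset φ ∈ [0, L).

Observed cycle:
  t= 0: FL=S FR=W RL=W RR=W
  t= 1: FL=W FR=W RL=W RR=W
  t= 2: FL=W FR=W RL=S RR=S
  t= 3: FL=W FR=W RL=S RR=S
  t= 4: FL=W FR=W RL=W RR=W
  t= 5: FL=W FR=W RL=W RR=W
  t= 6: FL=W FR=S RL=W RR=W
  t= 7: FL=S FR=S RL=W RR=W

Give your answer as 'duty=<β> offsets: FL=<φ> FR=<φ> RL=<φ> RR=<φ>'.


duty β = stance ticks per leg = 2
FL: stance ticks = 2; W→S at t=7 → φ=1
FR: stance ticks = 2; W→S at t=6 → φ=2
RL: stance ticks = 2; W→S at t=2 → φ=6
RR: stance ticks = 2; W→S at t=2 → φ=6

duty=2 offsets: FL=1 FR=2 RL=6 RR=6


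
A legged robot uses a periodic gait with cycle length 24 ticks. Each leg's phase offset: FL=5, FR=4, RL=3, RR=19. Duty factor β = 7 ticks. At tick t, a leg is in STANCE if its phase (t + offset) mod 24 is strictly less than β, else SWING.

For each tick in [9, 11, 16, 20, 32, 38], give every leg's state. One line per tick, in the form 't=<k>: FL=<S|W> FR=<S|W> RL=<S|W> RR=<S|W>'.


t=9: FL=W FR=W RL=W RR=S
t=11: FL=W FR=W RL=W RR=S
t=16: FL=W FR=W RL=W RR=W
t=20: FL=S FR=S RL=W RR=W
t=32: FL=W FR=W RL=W RR=S
t=38: FL=W FR=W RL=W RR=W

t=9: phase=(14,13,12,4) vs β=7 → FL=W FR=W RL=W RR=S
t=11: phase=(16,15,14,6) vs β=7 → FL=W FR=W RL=W RR=S
t=16: phase=(21,20,19,11) vs β=7 → FL=W FR=W RL=W RR=W
t=20: phase=(1,0,23,15) vs β=7 → FL=S FR=S RL=W RR=W
t=32: phase=(13,12,11,3) vs β=7 → FL=W FR=W RL=W RR=S
t=38: phase=(19,18,17,9) vs β=7 → FL=W FR=W RL=W RR=W


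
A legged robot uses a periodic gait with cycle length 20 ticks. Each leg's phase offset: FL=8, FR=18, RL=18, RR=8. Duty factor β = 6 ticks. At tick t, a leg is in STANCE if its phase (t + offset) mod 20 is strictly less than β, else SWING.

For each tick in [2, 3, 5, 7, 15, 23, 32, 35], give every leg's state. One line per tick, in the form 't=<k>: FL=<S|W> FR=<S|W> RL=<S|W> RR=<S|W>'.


t=2: FL=W FR=S RL=S RR=W
t=3: FL=W FR=S RL=S RR=W
t=5: FL=W FR=S RL=S RR=W
t=7: FL=W FR=S RL=S RR=W
t=15: FL=S FR=W RL=W RR=S
t=23: FL=W FR=S RL=S RR=W
t=32: FL=S FR=W RL=W RR=S
t=35: FL=S FR=W RL=W RR=S

t=2: phase=(10,0,0,10) vs β=6 → FL=W FR=S RL=S RR=W
t=3: phase=(11,1,1,11) vs β=6 → FL=W FR=S RL=S RR=W
t=5: phase=(13,3,3,13) vs β=6 → FL=W FR=S RL=S RR=W
t=7: phase=(15,5,5,15) vs β=6 → FL=W FR=S RL=S RR=W
t=15: phase=(3,13,13,3) vs β=6 → FL=S FR=W RL=W RR=S
t=23: phase=(11,1,1,11) vs β=6 → FL=W FR=S RL=S RR=W
t=32: phase=(0,10,10,0) vs β=6 → FL=S FR=W RL=W RR=S
t=35: phase=(3,13,13,3) vs β=6 → FL=S FR=W RL=W RR=S


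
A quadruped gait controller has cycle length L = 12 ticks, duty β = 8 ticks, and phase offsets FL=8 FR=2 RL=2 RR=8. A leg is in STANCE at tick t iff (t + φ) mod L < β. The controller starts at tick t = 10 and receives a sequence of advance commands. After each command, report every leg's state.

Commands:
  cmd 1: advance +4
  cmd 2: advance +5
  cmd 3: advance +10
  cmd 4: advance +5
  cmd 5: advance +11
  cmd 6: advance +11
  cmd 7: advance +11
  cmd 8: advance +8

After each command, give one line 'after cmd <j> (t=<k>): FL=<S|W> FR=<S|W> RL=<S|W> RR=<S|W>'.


after cmd 1 (t=14): FL=W FR=S RL=S RR=W
after cmd 2 (t=19): FL=S FR=W RL=W RR=S
after cmd 3 (t=29): FL=S FR=S RL=S RR=S
after cmd 4 (t=34): FL=S FR=S RL=S RR=S
after cmd 5 (t=45): FL=S FR=W RL=W RR=S
after cmd 6 (t=56): FL=S FR=W RL=W RR=S
after cmd 7 (t=67): FL=S FR=W RL=W RR=S
after cmd 8 (t=75): FL=W FR=S RL=S RR=W

start t=10: FL=S FR=S RL=S RR=S
cmd 1: advance +4 → t=14, phase=(10,4,4,10) → FL=W FR=S RL=S RR=W
cmd 2: advance +5 → t=19, phase=(3,9,9,3) → FL=S FR=W RL=W RR=S
cmd 3: advance +10 → t=29, phase=(1,7,7,1) → FL=S FR=S RL=S RR=S
cmd 4: advance +5 → t=34, phase=(6,0,0,6) → FL=S FR=S RL=S RR=S
cmd 5: advance +11 → t=45, phase=(5,11,11,5) → FL=S FR=W RL=W RR=S
cmd 6: advance +11 → t=56, phase=(4,10,10,4) → FL=S FR=W RL=W RR=S
cmd 7: advance +11 → t=67, phase=(3,9,9,3) → FL=S FR=W RL=W RR=S
cmd 8: advance +8 → t=75, phase=(11,5,5,11) → FL=W FR=S RL=S RR=W


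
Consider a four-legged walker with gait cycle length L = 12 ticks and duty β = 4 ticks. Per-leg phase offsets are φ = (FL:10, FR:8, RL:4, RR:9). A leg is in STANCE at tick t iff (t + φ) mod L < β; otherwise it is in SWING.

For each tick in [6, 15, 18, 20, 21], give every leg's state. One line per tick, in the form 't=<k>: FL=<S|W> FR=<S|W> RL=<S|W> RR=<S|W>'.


t=6: phase=(4,2,10,3) vs β=4 → FL=W FR=S RL=W RR=S
t=15: phase=(1,11,7,0) vs β=4 → FL=S FR=W RL=W RR=S
t=18: phase=(4,2,10,3) vs β=4 → FL=W FR=S RL=W RR=S
t=20: phase=(6,4,0,5) vs β=4 → FL=W FR=W RL=S RR=W
t=21: phase=(7,5,1,6) vs β=4 → FL=W FR=W RL=S RR=W

t=6: FL=W FR=S RL=W RR=S
t=15: FL=S FR=W RL=W RR=S
t=18: FL=W FR=S RL=W RR=S
t=20: FL=W FR=W RL=S RR=W
t=21: FL=W FR=W RL=S RR=W


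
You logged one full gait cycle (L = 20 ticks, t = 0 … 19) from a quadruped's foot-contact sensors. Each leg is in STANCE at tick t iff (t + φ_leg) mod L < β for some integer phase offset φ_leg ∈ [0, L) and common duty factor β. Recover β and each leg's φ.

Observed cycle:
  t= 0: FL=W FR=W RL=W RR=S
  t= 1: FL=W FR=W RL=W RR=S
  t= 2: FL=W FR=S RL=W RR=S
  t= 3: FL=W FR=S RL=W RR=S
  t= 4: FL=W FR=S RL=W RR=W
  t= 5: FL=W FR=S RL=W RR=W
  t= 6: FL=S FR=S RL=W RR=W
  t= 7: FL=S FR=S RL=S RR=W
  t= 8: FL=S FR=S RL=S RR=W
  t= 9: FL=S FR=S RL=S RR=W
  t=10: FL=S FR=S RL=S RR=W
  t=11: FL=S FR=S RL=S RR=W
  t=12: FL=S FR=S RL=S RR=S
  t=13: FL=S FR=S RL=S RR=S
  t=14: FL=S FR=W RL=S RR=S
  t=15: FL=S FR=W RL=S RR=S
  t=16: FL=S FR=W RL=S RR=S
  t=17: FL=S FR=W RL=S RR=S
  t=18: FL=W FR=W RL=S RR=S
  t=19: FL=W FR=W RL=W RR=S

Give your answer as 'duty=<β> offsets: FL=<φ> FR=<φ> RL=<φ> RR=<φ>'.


duty β = stance ticks per leg = 12
FL: stance ticks = 12; W→S at t=6 → φ=14
FR: stance ticks = 12; W→S at t=2 → φ=18
RL: stance ticks = 12; W→S at t=7 → φ=13
RR: stance ticks = 12; W→S at t=12 → φ=8

duty=12 offsets: FL=14 FR=18 RL=13 RR=8


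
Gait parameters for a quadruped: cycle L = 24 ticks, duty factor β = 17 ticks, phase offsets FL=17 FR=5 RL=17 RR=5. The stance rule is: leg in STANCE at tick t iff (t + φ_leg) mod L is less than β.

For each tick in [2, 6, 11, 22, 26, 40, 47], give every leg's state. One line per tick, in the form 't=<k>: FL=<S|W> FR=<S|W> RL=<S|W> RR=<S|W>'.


t=2: FL=W FR=S RL=W RR=S
t=6: FL=W FR=S RL=W RR=S
t=11: FL=S FR=S RL=S RR=S
t=22: FL=S FR=S RL=S RR=S
t=26: FL=W FR=S RL=W RR=S
t=40: FL=S FR=W RL=S RR=W
t=47: FL=S FR=S RL=S RR=S

t=2: phase=(19,7,19,7) vs β=17 → FL=W FR=S RL=W RR=S
t=6: phase=(23,11,23,11) vs β=17 → FL=W FR=S RL=W RR=S
t=11: phase=(4,16,4,16) vs β=17 → FL=S FR=S RL=S RR=S
t=22: phase=(15,3,15,3) vs β=17 → FL=S FR=S RL=S RR=S
t=26: phase=(19,7,19,7) vs β=17 → FL=W FR=S RL=W RR=S
t=40: phase=(9,21,9,21) vs β=17 → FL=S FR=W RL=S RR=W
t=47: phase=(16,4,16,4) vs β=17 → FL=S FR=S RL=S RR=S


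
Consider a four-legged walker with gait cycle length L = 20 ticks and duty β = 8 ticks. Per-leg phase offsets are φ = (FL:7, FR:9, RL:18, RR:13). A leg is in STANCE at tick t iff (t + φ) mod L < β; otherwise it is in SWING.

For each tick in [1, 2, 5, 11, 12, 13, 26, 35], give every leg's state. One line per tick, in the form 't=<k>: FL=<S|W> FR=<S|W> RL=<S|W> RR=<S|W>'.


t=1: FL=W FR=W RL=W RR=W
t=2: FL=W FR=W RL=S RR=W
t=5: FL=W FR=W RL=S RR=W
t=11: FL=W FR=S RL=W RR=S
t=12: FL=W FR=S RL=W RR=S
t=13: FL=S FR=S RL=W RR=S
t=26: FL=W FR=W RL=S RR=W
t=35: FL=S FR=S RL=W RR=W

t=1: phase=(8,10,19,14) vs β=8 → FL=W FR=W RL=W RR=W
t=2: phase=(9,11,0,15) vs β=8 → FL=W FR=W RL=S RR=W
t=5: phase=(12,14,3,18) vs β=8 → FL=W FR=W RL=S RR=W
t=11: phase=(18,0,9,4) vs β=8 → FL=W FR=S RL=W RR=S
t=12: phase=(19,1,10,5) vs β=8 → FL=W FR=S RL=W RR=S
t=13: phase=(0,2,11,6) vs β=8 → FL=S FR=S RL=W RR=S
t=26: phase=(13,15,4,19) vs β=8 → FL=W FR=W RL=S RR=W
t=35: phase=(2,4,13,8) vs β=8 → FL=S FR=S RL=W RR=W


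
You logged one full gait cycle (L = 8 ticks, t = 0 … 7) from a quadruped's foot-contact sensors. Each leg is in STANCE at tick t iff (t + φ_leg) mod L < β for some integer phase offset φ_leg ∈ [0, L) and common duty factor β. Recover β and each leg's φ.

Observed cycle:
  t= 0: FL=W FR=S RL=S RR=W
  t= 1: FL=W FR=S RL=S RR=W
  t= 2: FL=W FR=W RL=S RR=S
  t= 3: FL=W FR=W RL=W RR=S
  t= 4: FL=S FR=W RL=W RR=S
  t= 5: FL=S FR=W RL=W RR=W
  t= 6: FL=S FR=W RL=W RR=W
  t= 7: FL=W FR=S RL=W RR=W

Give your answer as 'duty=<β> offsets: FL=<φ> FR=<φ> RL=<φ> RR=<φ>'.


duty β = stance ticks per leg = 3
FL: stance ticks = 3; W→S at t=4 → φ=4
FR: stance ticks = 3; W→S at t=7 → φ=1
RL: stance ticks = 3; W→S at t=0 → φ=0
RR: stance ticks = 3; W→S at t=2 → φ=6

duty=3 offsets: FL=4 FR=1 RL=0 RR=6


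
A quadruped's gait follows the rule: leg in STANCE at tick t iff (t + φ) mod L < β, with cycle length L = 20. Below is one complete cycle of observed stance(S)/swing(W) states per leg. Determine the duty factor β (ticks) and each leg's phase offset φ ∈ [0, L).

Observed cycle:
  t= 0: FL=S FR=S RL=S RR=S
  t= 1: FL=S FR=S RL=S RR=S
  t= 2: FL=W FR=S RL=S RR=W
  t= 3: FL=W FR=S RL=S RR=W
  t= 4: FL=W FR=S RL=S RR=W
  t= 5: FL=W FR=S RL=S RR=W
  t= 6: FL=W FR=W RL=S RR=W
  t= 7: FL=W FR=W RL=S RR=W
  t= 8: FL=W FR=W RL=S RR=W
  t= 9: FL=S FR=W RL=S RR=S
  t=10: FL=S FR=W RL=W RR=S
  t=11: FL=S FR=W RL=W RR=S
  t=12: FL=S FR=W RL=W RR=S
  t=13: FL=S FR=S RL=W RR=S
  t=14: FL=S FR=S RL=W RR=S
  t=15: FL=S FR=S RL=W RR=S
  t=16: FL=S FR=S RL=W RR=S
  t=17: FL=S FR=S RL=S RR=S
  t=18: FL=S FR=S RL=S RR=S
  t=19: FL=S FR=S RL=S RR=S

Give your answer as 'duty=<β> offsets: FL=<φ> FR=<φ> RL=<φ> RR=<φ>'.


duty β = stance ticks per leg = 13
FL: stance ticks = 13; W→S at t=9 → φ=11
FR: stance ticks = 13; W→S at t=13 → φ=7
RL: stance ticks = 13; W→S at t=17 → φ=3
RR: stance ticks = 13; W→S at t=9 → φ=11

duty=13 offsets: FL=11 FR=7 RL=3 RR=11


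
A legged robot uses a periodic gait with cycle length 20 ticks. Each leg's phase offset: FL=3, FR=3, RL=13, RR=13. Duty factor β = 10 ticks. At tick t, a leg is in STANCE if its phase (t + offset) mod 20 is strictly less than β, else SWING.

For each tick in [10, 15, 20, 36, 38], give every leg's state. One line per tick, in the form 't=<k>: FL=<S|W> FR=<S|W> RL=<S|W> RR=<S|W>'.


t=10: FL=W FR=W RL=S RR=S
t=15: FL=W FR=W RL=S RR=S
t=20: FL=S FR=S RL=W RR=W
t=36: FL=W FR=W RL=S RR=S
t=38: FL=S FR=S RL=W RR=W

t=10: phase=(13,13,3,3) vs β=10 → FL=W FR=W RL=S RR=S
t=15: phase=(18,18,8,8) vs β=10 → FL=W FR=W RL=S RR=S
t=20: phase=(3,3,13,13) vs β=10 → FL=S FR=S RL=W RR=W
t=36: phase=(19,19,9,9) vs β=10 → FL=W FR=W RL=S RR=S
t=38: phase=(1,1,11,11) vs β=10 → FL=S FR=S RL=W RR=W


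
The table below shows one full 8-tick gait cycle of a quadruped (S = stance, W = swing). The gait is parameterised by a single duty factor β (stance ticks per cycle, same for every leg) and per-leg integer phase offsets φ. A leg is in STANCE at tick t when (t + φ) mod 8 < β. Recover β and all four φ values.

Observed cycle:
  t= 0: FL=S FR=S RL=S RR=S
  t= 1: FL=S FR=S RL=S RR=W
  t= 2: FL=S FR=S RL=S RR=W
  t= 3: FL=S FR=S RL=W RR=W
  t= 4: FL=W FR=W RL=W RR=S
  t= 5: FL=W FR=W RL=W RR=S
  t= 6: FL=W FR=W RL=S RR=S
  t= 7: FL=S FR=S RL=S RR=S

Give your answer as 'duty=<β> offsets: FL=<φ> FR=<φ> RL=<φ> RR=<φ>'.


duty=5 offsets: FL=1 FR=1 RL=2 RR=4

duty β = stance ticks per leg = 5
FL: stance ticks = 5; W→S at t=7 → φ=1
FR: stance ticks = 5; W→S at t=7 → φ=1
RL: stance ticks = 5; W→S at t=6 → φ=2
RR: stance ticks = 5; W→S at t=4 → φ=4


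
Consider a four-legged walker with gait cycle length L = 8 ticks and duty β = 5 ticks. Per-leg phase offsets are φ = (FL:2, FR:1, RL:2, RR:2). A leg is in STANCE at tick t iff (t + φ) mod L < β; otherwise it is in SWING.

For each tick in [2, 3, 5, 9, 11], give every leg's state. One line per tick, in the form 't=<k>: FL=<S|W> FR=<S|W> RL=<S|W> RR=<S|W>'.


t=2: phase=(4,3,4,4) vs β=5 → FL=S FR=S RL=S RR=S
t=3: phase=(5,4,5,5) vs β=5 → FL=W FR=S RL=W RR=W
t=5: phase=(7,6,7,7) vs β=5 → FL=W FR=W RL=W RR=W
t=9: phase=(3,2,3,3) vs β=5 → FL=S FR=S RL=S RR=S
t=11: phase=(5,4,5,5) vs β=5 → FL=W FR=S RL=W RR=W

t=2: FL=S FR=S RL=S RR=S
t=3: FL=W FR=S RL=W RR=W
t=5: FL=W FR=W RL=W RR=W
t=9: FL=S FR=S RL=S RR=S
t=11: FL=W FR=S RL=W RR=W


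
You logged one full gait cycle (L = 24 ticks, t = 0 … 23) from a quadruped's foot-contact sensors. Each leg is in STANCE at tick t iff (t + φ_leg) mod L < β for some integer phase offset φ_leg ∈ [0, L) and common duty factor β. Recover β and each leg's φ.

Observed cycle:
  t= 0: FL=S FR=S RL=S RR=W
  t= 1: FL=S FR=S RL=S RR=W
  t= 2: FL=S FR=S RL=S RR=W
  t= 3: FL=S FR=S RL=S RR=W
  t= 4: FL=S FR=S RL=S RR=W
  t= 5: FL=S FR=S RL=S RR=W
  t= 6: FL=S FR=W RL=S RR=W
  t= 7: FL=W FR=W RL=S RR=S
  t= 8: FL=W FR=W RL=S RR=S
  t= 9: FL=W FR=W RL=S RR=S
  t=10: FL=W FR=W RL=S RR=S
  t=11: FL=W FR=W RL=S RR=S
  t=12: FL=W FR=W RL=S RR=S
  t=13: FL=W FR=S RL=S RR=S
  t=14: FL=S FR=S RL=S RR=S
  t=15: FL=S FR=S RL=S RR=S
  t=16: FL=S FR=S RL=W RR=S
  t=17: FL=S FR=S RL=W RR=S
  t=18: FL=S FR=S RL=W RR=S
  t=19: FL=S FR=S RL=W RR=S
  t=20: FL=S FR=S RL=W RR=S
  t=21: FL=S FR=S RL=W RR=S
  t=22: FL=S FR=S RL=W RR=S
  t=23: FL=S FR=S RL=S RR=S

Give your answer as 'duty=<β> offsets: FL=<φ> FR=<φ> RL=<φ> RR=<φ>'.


duty β = stance ticks per leg = 17
FL: stance ticks = 17; W→S at t=14 → φ=10
FR: stance ticks = 17; W→S at t=13 → φ=11
RL: stance ticks = 17; W→S at t=23 → φ=1
RR: stance ticks = 17; W→S at t=7 → φ=17

duty=17 offsets: FL=10 FR=11 RL=1 RR=17


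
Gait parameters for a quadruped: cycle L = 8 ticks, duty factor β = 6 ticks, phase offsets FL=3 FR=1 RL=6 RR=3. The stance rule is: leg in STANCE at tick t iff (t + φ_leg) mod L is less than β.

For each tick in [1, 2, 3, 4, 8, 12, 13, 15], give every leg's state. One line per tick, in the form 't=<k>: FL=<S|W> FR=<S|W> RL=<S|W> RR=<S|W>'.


t=1: phase=(4,2,7,4) vs β=6 → FL=S FR=S RL=W RR=S
t=2: phase=(5,3,0,5) vs β=6 → FL=S FR=S RL=S RR=S
t=3: phase=(6,4,1,6) vs β=6 → FL=W FR=S RL=S RR=W
t=4: phase=(7,5,2,7) vs β=6 → FL=W FR=S RL=S RR=W
t=8: phase=(3,1,6,3) vs β=6 → FL=S FR=S RL=W RR=S
t=12: phase=(7,5,2,7) vs β=6 → FL=W FR=S RL=S RR=W
t=13: phase=(0,6,3,0) vs β=6 → FL=S FR=W RL=S RR=S
t=15: phase=(2,0,5,2) vs β=6 → FL=S FR=S RL=S RR=S

t=1: FL=S FR=S RL=W RR=S
t=2: FL=S FR=S RL=S RR=S
t=3: FL=W FR=S RL=S RR=W
t=4: FL=W FR=S RL=S RR=W
t=8: FL=S FR=S RL=W RR=S
t=12: FL=W FR=S RL=S RR=W
t=13: FL=S FR=W RL=S RR=S
t=15: FL=S FR=S RL=S RR=S


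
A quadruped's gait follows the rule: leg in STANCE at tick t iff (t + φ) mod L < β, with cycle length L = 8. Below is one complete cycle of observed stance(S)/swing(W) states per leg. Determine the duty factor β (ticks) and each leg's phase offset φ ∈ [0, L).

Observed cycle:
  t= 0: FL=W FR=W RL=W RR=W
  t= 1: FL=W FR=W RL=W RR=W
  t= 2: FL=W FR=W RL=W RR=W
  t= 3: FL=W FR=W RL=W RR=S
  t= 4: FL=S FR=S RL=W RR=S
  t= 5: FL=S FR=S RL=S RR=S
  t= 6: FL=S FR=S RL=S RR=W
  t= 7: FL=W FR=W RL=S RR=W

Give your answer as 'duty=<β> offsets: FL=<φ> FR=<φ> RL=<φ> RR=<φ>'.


duty β = stance ticks per leg = 3
FL: stance ticks = 3; W→S at t=4 → φ=4
FR: stance ticks = 3; W→S at t=4 → φ=4
RL: stance ticks = 3; W→S at t=5 → φ=3
RR: stance ticks = 3; W→S at t=3 → φ=5

duty=3 offsets: FL=4 FR=4 RL=3 RR=5


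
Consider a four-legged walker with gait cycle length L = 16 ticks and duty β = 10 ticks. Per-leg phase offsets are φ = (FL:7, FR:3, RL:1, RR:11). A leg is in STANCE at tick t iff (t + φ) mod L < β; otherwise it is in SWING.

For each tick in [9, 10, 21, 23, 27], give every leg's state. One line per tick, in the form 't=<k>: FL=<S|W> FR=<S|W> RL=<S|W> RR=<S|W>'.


t=9: phase=(0,12,10,4) vs β=10 → FL=S FR=W RL=W RR=S
t=10: phase=(1,13,11,5) vs β=10 → FL=S FR=W RL=W RR=S
t=21: phase=(12,8,6,0) vs β=10 → FL=W FR=S RL=S RR=S
t=23: phase=(14,10,8,2) vs β=10 → FL=W FR=W RL=S RR=S
t=27: phase=(2,14,12,6) vs β=10 → FL=S FR=W RL=W RR=S

t=9: FL=S FR=W RL=W RR=S
t=10: FL=S FR=W RL=W RR=S
t=21: FL=W FR=S RL=S RR=S
t=23: FL=W FR=W RL=S RR=S
t=27: FL=S FR=W RL=W RR=S


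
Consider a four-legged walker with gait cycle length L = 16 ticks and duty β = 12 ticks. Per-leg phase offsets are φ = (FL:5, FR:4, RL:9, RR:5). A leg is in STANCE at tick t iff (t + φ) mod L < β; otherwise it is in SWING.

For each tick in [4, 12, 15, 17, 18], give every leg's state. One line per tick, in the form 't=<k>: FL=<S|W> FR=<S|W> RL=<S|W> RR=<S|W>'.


t=4: FL=S FR=S RL=W RR=S
t=12: FL=S FR=S RL=S RR=S
t=15: FL=S FR=S RL=S RR=S
t=17: FL=S FR=S RL=S RR=S
t=18: FL=S FR=S RL=S RR=S

t=4: phase=(9,8,13,9) vs β=12 → FL=S FR=S RL=W RR=S
t=12: phase=(1,0,5,1) vs β=12 → FL=S FR=S RL=S RR=S
t=15: phase=(4,3,8,4) vs β=12 → FL=S FR=S RL=S RR=S
t=17: phase=(6,5,10,6) vs β=12 → FL=S FR=S RL=S RR=S
t=18: phase=(7,6,11,7) vs β=12 → FL=S FR=S RL=S RR=S


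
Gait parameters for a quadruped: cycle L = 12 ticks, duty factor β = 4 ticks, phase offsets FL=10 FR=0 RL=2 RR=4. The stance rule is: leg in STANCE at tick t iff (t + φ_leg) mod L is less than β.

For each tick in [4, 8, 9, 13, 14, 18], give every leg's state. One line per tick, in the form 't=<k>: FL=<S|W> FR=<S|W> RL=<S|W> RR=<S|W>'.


t=4: phase=(2,4,6,8) vs β=4 → FL=S FR=W RL=W RR=W
t=8: phase=(6,8,10,0) vs β=4 → FL=W FR=W RL=W RR=S
t=9: phase=(7,9,11,1) vs β=4 → FL=W FR=W RL=W RR=S
t=13: phase=(11,1,3,5) vs β=4 → FL=W FR=S RL=S RR=W
t=14: phase=(0,2,4,6) vs β=4 → FL=S FR=S RL=W RR=W
t=18: phase=(4,6,8,10) vs β=4 → FL=W FR=W RL=W RR=W

t=4: FL=S FR=W RL=W RR=W
t=8: FL=W FR=W RL=W RR=S
t=9: FL=W FR=W RL=W RR=S
t=13: FL=W FR=S RL=S RR=W
t=14: FL=S FR=S RL=W RR=W
t=18: FL=W FR=W RL=W RR=W


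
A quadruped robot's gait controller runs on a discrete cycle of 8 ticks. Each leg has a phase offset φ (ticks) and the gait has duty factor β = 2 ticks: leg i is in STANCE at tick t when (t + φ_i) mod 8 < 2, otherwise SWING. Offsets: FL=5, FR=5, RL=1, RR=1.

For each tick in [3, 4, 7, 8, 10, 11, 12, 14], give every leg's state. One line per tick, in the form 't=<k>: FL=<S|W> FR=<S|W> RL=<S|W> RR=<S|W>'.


t=3: phase=(0,0,4,4) vs β=2 → FL=S FR=S RL=W RR=W
t=4: phase=(1,1,5,5) vs β=2 → FL=S FR=S RL=W RR=W
t=7: phase=(4,4,0,0) vs β=2 → FL=W FR=W RL=S RR=S
t=8: phase=(5,5,1,1) vs β=2 → FL=W FR=W RL=S RR=S
t=10: phase=(7,7,3,3) vs β=2 → FL=W FR=W RL=W RR=W
t=11: phase=(0,0,4,4) vs β=2 → FL=S FR=S RL=W RR=W
t=12: phase=(1,1,5,5) vs β=2 → FL=S FR=S RL=W RR=W
t=14: phase=(3,3,7,7) vs β=2 → FL=W FR=W RL=W RR=W

t=3: FL=S FR=S RL=W RR=W
t=4: FL=S FR=S RL=W RR=W
t=7: FL=W FR=W RL=S RR=S
t=8: FL=W FR=W RL=S RR=S
t=10: FL=W FR=W RL=W RR=W
t=11: FL=S FR=S RL=W RR=W
t=12: FL=S FR=S RL=W RR=W
t=14: FL=W FR=W RL=W RR=W


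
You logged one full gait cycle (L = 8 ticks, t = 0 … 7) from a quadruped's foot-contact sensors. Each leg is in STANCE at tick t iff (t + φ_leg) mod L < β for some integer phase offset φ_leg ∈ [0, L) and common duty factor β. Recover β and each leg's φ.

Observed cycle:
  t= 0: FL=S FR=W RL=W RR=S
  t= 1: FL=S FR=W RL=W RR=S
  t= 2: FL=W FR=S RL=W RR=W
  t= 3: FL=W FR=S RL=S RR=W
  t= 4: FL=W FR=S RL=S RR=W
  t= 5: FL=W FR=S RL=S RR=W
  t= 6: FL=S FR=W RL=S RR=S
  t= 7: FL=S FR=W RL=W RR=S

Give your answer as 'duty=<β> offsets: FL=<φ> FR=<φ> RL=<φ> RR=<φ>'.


duty=4 offsets: FL=2 FR=6 RL=5 RR=2

duty β = stance ticks per leg = 4
FL: stance ticks = 4; W→S at t=6 → φ=2
FR: stance ticks = 4; W→S at t=2 → φ=6
RL: stance ticks = 4; W→S at t=3 → φ=5
RR: stance ticks = 4; W→S at t=6 → φ=2


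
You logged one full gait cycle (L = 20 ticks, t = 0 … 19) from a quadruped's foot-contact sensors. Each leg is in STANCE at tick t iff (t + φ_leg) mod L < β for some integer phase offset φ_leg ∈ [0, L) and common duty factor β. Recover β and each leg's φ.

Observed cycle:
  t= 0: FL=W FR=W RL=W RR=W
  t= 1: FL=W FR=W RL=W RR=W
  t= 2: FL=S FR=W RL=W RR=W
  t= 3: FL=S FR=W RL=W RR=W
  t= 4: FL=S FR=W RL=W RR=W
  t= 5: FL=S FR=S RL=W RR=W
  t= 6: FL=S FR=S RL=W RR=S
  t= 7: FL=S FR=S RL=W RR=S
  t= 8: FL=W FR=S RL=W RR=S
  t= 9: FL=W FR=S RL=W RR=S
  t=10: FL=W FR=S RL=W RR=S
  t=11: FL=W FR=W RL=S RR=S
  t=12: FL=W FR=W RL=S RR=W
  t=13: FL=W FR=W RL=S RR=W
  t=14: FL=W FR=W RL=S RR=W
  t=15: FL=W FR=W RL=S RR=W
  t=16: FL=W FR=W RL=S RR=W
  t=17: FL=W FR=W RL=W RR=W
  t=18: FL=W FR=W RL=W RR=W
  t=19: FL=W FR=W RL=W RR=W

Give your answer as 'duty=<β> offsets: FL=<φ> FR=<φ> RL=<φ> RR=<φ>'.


duty=6 offsets: FL=18 FR=15 RL=9 RR=14

duty β = stance ticks per leg = 6
FL: stance ticks = 6; W→S at t=2 → φ=18
FR: stance ticks = 6; W→S at t=5 → φ=15
RL: stance ticks = 6; W→S at t=11 → φ=9
RR: stance ticks = 6; W→S at t=6 → φ=14


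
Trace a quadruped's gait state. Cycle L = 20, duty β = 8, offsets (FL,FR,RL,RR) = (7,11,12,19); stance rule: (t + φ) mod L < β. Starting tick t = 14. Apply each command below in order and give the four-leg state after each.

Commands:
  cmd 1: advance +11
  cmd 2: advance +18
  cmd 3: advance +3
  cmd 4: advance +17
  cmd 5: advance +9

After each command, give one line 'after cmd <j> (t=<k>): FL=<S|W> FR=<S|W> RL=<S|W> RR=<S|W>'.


after cmd 1 (t=25): FL=W FR=W RL=W RR=S
after cmd 2 (t=43): FL=W FR=W RL=W RR=S
after cmd 3 (t=46): FL=W FR=W RL=W RR=S
after cmd 4 (t=63): FL=W FR=W RL=W RR=S
after cmd 5 (t=72): FL=W FR=S RL=S RR=W

start t=14: FL=S FR=S RL=S RR=W
cmd 1: advance +11 → t=25, phase=(12,16,17,4) → FL=W FR=W RL=W RR=S
cmd 2: advance +18 → t=43, phase=(10,14,15,2) → FL=W FR=W RL=W RR=S
cmd 3: advance +3 → t=46, phase=(13,17,18,5) → FL=W FR=W RL=W RR=S
cmd 4: advance +17 → t=63, phase=(10,14,15,2) → FL=W FR=W RL=W RR=S
cmd 5: advance +9 → t=72, phase=(19,3,4,11) → FL=W FR=S RL=S RR=W


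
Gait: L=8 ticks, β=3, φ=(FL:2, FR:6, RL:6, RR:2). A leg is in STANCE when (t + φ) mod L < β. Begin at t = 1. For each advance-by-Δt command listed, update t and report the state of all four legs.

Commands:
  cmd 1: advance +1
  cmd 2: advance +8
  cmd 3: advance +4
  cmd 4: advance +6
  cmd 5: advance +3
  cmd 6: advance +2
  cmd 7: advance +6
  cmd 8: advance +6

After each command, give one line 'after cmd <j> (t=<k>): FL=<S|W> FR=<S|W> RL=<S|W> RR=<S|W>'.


start t=1: FL=W FR=W RL=W RR=W
cmd 1: advance +1 → t=2, phase=(4,0,0,4) → FL=W FR=S RL=S RR=W
cmd 2: advance +8 → t=10, phase=(4,0,0,4) → FL=W FR=S RL=S RR=W
cmd 3: advance +4 → t=14, phase=(0,4,4,0) → FL=S FR=W RL=W RR=S
cmd 4: advance +6 → t=20, phase=(6,2,2,6) → FL=W FR=S RL=S RR=W
cmd 5: advance +3 → t=23, phase=(1,5,5,1) → FL=S FR=W RL=W RR=S
cmd 6: advance +2 → t=25, phase=(3,7,7,3) → FL=W FR=W RL=W RR=W
cmd 7: advance +6 → t=31, phase=(1,5,5,1) → FL=S FR=W RL=W RR=S
cmd 8: advance +6 → t=37, phase=(7,3,3,7) → FL=W FR=W RL=W RR=W

after cmd 1 (t=2): FL=W FR=S RL=S RR=W
after cmd 2 (t=10): FL=W FR=S RL=S RR=W
after cmd 3 (t=14): FL=S FR=W RL=W RR=S
after cmd 4 (t=20): FL=W FR=S RL=S RR=W
after cmd 5 (t=23): FL=S FR=W RL=W RR=S
after cmd 6 (t=25): FL=W FR=W RL=W RR=W
after cmd 7 (t=31): FL=S FR=W RL=W RR=S
after cmd 8 (t=37): FL=W FR=W RL=W RR=W


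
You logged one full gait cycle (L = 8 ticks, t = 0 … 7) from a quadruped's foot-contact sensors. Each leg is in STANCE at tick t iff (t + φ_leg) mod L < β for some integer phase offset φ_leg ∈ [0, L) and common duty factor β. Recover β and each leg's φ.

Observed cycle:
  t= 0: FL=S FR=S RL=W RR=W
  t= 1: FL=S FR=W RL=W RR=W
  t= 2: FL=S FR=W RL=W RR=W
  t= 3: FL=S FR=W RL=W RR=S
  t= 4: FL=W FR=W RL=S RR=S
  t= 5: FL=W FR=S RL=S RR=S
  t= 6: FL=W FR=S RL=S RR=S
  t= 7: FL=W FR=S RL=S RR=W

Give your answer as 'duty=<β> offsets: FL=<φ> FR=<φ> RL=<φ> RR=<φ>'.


duty=4 offsets: FL=0 FR=3 RL=4 RR=5

duty β = stance ticks per leg = 4
FL: stance ticks = 4; W→S at t=0 → φ=0
FR: stance ticks = 4; W→S at t=5 → φ=3
RL: stance ticks = 4; W→S at t=4 → φ=4
RR: stance ticks = 4; W→S at t=3 → φ=5


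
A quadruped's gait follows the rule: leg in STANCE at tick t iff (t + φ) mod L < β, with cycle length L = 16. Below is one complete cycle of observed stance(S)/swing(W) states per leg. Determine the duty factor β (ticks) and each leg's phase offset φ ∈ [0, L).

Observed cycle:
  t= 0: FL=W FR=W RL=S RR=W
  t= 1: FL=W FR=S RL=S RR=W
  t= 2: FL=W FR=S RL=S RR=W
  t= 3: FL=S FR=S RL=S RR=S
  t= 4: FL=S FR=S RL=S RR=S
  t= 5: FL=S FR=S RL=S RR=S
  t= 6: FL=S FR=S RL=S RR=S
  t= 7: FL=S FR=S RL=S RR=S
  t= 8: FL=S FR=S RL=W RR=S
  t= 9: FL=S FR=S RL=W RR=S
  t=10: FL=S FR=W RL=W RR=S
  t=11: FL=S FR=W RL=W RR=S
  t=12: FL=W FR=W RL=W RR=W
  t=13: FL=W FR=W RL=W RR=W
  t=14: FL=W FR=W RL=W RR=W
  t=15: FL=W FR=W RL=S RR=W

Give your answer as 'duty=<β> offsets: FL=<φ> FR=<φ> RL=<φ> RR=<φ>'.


duty=9 offsets: FL=13 FR=15 RL=1 RR=13

duty β = stance ticks per leg = 9
FL: stance ticks = 9; W→S at t=3 → φ=13
FR: stance ticks = 9; W→S at t=1 → φ=15
RL: stance ticks = 9; W→S at t=15 → φ=1
RR: stance ticks = 9; W→S at t=3 → φ=13


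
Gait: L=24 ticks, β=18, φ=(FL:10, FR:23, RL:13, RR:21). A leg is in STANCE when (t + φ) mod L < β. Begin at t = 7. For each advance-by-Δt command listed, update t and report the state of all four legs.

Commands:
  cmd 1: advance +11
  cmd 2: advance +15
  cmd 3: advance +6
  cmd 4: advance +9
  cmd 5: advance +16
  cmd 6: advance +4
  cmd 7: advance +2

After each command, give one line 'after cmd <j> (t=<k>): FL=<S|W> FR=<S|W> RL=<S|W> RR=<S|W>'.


start t=7: FL=S FR=S RL=W RR=S
cmd 1: advance +11 → t=18, phase=(4,17,7,15) → FL=S FR=S RL=S RR=S
cmd 2: advance +15 → t=33, phase=(19,8,22,6) → FL=W FR=S RL=W RR=S
cmd 3: advance +6 → t=39, phase=(1,14,4,12) → FL=S FR=S RL=S RR=S
cmd 4: advance +9 → t=48, phase=(10,23,13,21) → FL=S FR=W RL=S RR=W
cmd 5: advance +16 → t=64, phase=(2,15,5,13) → FL=S FR=S RL=S RR=S
cmd 6: advance +4 → t=68, phase=(6,19,9,17) → FL=S FR=W RL=S RR=S
cmd 7: advance +2 → t=70, phase=(8,21,11,19) → FL=S FR=W RL=S RR=W

after cmd 1 (t=18): FL=S FR=S RL=S RR=S
after cmd 2 (t=33): FL=W FR=S RL=W RR=S
after cmd 3 (t=39): FL=S FR=S RL=S RR=S
after cmd 4 (t=48): FL=S FR=W RL=S RR=W
after cmd 5 (t=64): FL=S FR=S RL=S RR=S
after cmd 6 (t=68): FL=S FR=W RL=S RR=S
after cmd 7 (t=70): FL=S FR=W RL=S RR=W


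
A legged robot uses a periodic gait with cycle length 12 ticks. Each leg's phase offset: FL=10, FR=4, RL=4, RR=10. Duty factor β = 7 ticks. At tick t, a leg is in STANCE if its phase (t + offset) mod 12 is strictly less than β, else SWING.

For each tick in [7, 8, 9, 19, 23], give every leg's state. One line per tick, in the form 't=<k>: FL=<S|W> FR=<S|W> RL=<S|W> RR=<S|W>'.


t=7: FL=S FR=W RL=W RR=S
t=8: FL=S FR=S RL=S RR=S
t=9: FL=W FR=S RL=S RR=W
t=19: FL=S FR=W RL=W RR=S
t=23: FL=W FR=S RL=S RR=W

t=7: phase=(5,11,11,5) vs β=7 → FL=S FR=W RL=W RR=S
t=8: phase=(6,0,0,6) vs β=7 → FL=S FR=S RL=S RR=S
t=9: phase=(7,1,1,7) vs β=7 → FL=W FR=S RL=S RR=W
t=19: phase=(5,11,11,5) vs β=7 → FL=S FR=W RL=W RR=S
t=23: phase=(9,3,3,9) vs β=7 → FL=W FR=S RL=S RR=W


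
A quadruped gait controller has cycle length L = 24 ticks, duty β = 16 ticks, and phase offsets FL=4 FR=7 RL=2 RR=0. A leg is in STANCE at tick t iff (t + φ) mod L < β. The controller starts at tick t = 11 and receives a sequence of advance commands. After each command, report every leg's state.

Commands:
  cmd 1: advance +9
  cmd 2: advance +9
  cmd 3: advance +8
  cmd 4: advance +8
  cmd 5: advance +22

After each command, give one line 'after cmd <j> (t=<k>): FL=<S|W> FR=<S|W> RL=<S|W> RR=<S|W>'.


start t=11: FL=S FR=W RL=S RR=S
cmd 1: advance +9 → t=20, phase=(0,3,22,20) → FL=S FR=S RL=W RR=W
cmd 2: advance +9 → t=29, phase=(9,12,7,5) → FL=S FR=S RL=S RR=S
cmd 3: advance +8 → t=37, phase=(17,20,15,13) → FL=W FR=W RL=S RR=S
cmd 4: advance +8 → t=45, phase=(1,4,23,21) → FL=S FR=S RL=W RR=W
cmd 5: advance +22 → t=67, phase=(23,2,21,19) → FL=W FR=S RL=W RR=W

after cmd 1 (t=20): FL=S FR=S RL=W RR=W
after cmd 2 (t=29): FL=S FR=S RL=S RR=S
after cmd 3 (t=37): FL=W FR=W RL=S RR=S
after cmd 4 (t=45): FL=S FR=S RL=W RR=W
after cmd 5 (t=67): FL=W FR=S RL=W RR=W
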